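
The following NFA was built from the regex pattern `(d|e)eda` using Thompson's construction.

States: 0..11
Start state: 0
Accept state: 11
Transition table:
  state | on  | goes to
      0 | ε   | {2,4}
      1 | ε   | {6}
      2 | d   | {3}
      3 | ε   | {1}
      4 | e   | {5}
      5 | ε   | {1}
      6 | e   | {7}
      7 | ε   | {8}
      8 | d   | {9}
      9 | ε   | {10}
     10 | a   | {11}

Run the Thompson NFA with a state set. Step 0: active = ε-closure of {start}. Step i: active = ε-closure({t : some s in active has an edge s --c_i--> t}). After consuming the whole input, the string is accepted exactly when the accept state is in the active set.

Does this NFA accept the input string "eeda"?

Answer: ACCEPT

Derivation:
start: ε-closure({0}) = {0,2,4}
'e' @ 1: {1,5,6}
'e' @ 2: {7,8}
'd' @ 3: {9,10}
'a' @ 4: {11}  (accept∈set)
after full input: {11}  (accept=11 in)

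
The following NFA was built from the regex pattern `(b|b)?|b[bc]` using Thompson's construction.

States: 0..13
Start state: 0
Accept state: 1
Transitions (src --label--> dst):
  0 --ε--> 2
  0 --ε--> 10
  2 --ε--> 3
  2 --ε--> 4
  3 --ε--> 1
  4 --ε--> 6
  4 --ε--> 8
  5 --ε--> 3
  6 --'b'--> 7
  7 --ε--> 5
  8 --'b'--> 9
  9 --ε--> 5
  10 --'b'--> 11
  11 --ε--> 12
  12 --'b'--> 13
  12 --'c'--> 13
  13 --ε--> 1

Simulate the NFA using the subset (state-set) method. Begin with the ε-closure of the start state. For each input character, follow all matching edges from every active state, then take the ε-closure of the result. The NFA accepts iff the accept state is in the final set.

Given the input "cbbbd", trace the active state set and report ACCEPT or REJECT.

start: ε-closure({0}) = {0,1,2,3,4,6,8,10}
'c' @ 1: {}  — no active states
rest 'bbbd' ignored (set empty)
final: {}; accept 1 not in set

Answer: REJECT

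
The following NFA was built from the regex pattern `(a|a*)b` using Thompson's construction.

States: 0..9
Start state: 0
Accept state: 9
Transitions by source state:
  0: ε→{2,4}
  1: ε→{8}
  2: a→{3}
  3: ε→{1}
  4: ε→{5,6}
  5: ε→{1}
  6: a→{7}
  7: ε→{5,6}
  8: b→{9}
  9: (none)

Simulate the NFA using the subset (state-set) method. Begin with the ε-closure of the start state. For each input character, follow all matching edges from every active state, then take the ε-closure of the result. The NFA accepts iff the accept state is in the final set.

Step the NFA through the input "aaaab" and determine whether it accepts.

S₀ = ε-closure({0}) = {0,1,2,4,5,6,8}
'a' @ 1: {1,3,5,6,7,8}
'a' @ 2: {1,5,6,7,8}
'a' @ 3: {1,5,6,7,8}
'a' @ 4: {1,5,6,7,8}
'b' @ 5: {9}  (accept∈set)
final: {9}; accept 9 in set

Answer: ACCEPT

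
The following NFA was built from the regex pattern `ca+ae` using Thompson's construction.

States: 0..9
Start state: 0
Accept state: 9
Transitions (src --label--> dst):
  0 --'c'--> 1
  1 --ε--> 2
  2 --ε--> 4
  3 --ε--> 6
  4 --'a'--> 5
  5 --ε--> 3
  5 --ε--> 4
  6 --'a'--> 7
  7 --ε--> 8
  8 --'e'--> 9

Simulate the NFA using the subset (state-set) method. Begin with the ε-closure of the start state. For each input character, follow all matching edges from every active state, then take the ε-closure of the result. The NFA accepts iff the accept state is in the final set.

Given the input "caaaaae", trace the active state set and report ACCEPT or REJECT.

initial (ε-close {0}): {0}
'c' @ 1: {1,2,4}
'a' @ 2: {3,4,5,6}
'a' @ 3: {3,4,5,6,7,8}
'a' @ 4: {3,4,5,6,7,8}
'a' @ 5: {3,4,5,6,7,8}
'a' @ 6: {3,4,5,6,7,8}
'e' @ 7: {9}  ✓accept
after full input: {9}  (accept=9 in)

Answer: ACCEPT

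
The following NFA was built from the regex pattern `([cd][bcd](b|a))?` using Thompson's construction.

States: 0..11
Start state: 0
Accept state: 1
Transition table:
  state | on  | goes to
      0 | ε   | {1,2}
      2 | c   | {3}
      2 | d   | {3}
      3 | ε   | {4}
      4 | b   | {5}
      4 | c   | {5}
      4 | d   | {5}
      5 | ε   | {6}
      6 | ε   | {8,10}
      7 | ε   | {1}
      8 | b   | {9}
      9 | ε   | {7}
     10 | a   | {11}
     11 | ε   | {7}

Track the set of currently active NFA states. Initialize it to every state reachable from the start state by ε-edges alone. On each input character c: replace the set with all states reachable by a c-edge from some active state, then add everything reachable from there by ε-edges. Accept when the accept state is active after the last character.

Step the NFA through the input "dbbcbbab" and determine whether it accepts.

Answer: REJECT

Derivation:
S₀ = ε-closure({0}) = {0,1,2}
'd' @ 1: {3,4}
'b' @ 2: {5,6,8,10}
'b' @ 3: {1,7,9}  (accept∈set)
'c' @ 4: {}  — no active states
rest 'bbab' ignored (set empty)
after full input: {}  (accept=1 not in)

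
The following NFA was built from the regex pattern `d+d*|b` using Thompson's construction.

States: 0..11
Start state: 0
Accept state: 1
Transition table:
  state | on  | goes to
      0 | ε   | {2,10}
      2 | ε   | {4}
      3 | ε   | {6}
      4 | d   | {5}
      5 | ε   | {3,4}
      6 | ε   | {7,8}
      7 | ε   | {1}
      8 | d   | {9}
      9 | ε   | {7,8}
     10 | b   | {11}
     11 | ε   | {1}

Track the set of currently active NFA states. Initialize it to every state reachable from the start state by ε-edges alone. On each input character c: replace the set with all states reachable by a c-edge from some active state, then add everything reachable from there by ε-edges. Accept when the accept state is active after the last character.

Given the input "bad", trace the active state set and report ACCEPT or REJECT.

initial (ε-close {0}): {0,2,4,10}
'b' @ 1: {1,11}  (accept∈set)
'a' @ 2: {}  — state set empty
rest 'd' ignored (set empty)
end set {} — state 1 not in

Answer: REJECT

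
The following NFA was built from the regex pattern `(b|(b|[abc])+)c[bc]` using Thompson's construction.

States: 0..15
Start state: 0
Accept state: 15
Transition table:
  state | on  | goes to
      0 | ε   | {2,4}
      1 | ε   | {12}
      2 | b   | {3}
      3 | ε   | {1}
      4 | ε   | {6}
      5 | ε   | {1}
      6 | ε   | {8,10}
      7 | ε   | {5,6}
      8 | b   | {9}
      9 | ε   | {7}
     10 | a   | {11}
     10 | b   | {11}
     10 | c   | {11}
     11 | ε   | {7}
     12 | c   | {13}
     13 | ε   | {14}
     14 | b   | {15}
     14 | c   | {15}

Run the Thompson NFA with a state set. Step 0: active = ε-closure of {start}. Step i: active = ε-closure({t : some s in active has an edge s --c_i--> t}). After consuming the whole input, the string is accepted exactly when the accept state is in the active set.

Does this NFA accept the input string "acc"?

Answer: ACCEPT

Trace:
S₀ = ε-closure({0}) = {0,2,4,6,8,10}
'a' @ 1: {1,5,6,7,8,10,11,12}
'c' @ 2: {1,5,6,7,8,10,11,12,13,14}
'c' @ 3: {1,5,6,7,8,10,11,12,13,14,15}  (accept∈set)
end set {1,5,6,7,8,10,11,12,13,14,15} — state 15 in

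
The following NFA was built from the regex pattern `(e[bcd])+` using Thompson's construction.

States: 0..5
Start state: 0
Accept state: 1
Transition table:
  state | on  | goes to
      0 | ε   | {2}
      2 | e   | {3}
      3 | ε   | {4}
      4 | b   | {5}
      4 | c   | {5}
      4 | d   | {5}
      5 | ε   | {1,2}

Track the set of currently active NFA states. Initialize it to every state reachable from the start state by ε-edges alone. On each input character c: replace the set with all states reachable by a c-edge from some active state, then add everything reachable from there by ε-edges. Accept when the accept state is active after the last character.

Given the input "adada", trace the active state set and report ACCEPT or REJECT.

S₀ = ε-closure({0}) = {0,2}
'a' @ 1: {}  — dead — no transitions
rest 'dada' ignored (set empty)
end set {} — state 1 not in

Answer: REJECT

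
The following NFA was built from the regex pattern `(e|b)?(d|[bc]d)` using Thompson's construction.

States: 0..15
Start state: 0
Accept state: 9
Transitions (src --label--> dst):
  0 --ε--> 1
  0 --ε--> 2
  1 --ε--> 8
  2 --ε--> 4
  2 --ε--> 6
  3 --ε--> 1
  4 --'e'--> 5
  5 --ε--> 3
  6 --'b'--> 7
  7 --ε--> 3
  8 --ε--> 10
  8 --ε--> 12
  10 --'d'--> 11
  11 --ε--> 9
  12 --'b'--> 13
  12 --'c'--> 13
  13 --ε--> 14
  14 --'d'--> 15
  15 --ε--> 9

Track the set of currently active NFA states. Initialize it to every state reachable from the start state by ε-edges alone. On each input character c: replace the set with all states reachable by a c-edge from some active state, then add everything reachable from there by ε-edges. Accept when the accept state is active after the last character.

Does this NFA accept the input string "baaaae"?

initial (ε-close {0}): {0,1,2,4,6,8,10,12}
'b' @ 1: {1,3,7,8,10,12,13,14}
'a' @ 2: {}  — no active states
rest 'aaae' ignored (set empty)
final: {}; accept 9 not in set

Answer: REJECT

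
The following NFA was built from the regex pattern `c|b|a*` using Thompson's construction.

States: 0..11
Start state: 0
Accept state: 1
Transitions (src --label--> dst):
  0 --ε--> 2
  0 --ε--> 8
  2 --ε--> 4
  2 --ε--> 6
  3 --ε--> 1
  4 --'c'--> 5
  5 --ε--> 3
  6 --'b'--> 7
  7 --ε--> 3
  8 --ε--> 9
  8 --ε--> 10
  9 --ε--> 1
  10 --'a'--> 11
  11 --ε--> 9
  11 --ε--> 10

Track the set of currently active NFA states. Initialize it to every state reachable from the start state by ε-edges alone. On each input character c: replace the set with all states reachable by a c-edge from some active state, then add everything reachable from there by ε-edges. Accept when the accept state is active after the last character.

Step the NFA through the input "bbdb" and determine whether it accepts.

initial (ε-close {0}): {0,1,2,4,6,8,9,10}
'b' @ 1: {1,3,7}  ✓accept
'b' @ 2: {}  — no active states
rest 'db' ignored (set empty)
final: {}; accept 1 not in set

Answer: REJECT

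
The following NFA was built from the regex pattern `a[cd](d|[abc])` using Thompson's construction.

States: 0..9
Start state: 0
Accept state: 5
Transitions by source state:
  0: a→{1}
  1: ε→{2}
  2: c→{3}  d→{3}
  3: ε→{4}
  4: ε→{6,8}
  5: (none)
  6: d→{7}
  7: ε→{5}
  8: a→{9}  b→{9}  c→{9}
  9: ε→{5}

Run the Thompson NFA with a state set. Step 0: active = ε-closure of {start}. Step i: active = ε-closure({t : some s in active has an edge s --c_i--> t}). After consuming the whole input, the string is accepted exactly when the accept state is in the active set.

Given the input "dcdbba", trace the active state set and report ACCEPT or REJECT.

Answer: REJECT

Derivation:
start: ε-closure({0}) = {0}
'd' @ 1: {}  — dead — no transitions
rest 'cdbba' ignored (set empty)
final: {}; accept 5 not in set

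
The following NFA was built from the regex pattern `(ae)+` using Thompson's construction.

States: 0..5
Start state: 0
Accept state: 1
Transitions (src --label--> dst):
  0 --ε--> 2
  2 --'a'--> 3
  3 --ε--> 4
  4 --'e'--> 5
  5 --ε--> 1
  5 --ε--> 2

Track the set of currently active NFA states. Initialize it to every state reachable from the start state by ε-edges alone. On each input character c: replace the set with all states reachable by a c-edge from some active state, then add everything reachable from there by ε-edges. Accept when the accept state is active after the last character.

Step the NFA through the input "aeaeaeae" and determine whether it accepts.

Answer: ACCEPT

Steps:
start: ε-closure({0}) = {0,2}
'a' @ 1: {3,4}
'e' @ 2: {1,2,5}  (accept∈set)
'a' @ 3: {3,4}
'e' @ 4: {1,2,5}  (accept∈set)
'a' @ 5: {3,4}
'e' @ 6: {1,2,5}  (accept∈set)
'a' @ 7: {3,4}
'e' @ 8: {1,2,5}  (accept∈set)
end set {1,2,5} — state 1 in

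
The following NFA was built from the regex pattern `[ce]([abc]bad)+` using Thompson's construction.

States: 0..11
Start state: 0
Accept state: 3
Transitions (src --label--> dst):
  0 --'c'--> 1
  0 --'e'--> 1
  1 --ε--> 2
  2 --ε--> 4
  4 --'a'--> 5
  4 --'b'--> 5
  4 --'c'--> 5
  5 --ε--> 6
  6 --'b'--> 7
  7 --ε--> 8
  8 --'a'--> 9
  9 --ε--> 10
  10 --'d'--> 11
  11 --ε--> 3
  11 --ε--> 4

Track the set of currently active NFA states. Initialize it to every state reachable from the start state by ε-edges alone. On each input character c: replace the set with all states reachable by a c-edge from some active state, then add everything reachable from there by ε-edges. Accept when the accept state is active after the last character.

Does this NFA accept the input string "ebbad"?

initial (ε-close {0}): {0}
'e' @ 1: {1,2,4}
'b' @ 2: {5,6}
'b' @ 3: {7,8}
'a' @ 4: {9,10}
'd' @ 5: {3,4,11}  [accepting]
after full input: {3,4,11}  (accept=3 in)

Answer: ACCEPT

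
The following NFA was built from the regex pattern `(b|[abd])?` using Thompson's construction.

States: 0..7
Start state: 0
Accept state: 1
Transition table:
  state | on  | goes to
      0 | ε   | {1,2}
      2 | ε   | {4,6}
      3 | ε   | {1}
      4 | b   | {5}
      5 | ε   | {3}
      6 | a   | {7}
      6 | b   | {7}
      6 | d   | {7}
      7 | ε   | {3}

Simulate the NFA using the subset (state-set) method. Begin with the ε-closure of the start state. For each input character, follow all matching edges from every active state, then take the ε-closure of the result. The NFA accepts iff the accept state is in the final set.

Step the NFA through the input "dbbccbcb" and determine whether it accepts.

Answer: REJECT

Steps:
start: ε-closure({0}) = {0,1,2,4,6}
'd' @ 1: {1,3,7}  ✓accept
'b' @ 2: {}  — state set empty
rest 'bccbcb' ignored (set empty)
after full input: {}  (accept=1 not in)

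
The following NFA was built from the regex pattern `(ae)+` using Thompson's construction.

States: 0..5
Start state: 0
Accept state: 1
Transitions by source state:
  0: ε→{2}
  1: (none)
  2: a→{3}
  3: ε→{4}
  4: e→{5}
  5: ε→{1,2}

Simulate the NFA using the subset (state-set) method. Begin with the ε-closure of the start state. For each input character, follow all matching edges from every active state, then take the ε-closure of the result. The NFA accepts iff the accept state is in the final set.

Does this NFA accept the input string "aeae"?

Answer: ACCEPT

Trace:
start: ε-closure({0}) = {0,2}
'a' @ 1: {3,4}
'e' @ 2: {1,2,5}  [accepting]
'a' @ 3: {3,4}
'e' @ 4: {1,2,5}  [accepting]
final: {1,2,5}; accept 1 in set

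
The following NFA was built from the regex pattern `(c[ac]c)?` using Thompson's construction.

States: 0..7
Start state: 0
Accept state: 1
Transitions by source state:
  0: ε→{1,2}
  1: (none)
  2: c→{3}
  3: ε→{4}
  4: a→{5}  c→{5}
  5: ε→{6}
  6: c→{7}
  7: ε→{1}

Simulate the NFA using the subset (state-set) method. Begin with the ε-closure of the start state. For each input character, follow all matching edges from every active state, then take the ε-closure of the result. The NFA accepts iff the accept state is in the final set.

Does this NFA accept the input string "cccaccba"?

Answer: REJECT

Derivation:
start: ε-closure({0}) = {0,1,2}
'c' @ 1: {3,4}
'c' @ 2: {5,6}
'c' @ 3: {1,7}  [accepting]
'a' @ 4: {}  — dead — no transitions
rest 'ccba' ignored (set empty)
final: {}; accept 1 not in set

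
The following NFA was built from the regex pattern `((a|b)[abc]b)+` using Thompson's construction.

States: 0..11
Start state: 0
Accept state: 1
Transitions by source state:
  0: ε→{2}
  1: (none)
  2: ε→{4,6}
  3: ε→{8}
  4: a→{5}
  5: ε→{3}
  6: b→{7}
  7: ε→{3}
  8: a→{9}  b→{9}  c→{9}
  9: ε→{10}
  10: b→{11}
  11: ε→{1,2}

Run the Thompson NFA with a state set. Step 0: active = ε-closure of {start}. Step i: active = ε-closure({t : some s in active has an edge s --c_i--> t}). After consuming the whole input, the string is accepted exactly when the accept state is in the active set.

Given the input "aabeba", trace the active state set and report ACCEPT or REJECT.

Answer: REJECT

Derivation:
start: ε-closure({0}) = {0,2,4,6}
'a' @ 1: {3,5,8}
'a' @ 2: {9,10}
'b' @ 3: {1,2,4,6,11}  (accept∈set)
'e' @ 4: {}  — dead — no transitions
rest 'ba' ignored (set empty)
after full input: {}  (accept=1 not in)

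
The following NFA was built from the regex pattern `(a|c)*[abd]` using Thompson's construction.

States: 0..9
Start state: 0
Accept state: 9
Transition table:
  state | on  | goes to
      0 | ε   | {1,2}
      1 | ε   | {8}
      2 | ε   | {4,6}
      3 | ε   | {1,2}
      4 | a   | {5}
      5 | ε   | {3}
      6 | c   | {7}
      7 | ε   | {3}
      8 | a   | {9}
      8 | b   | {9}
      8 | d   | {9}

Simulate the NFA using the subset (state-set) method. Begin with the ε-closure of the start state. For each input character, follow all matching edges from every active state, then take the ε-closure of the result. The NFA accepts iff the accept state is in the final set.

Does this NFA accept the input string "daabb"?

initial (ε-close {0}): {0,1,2,4,6,8}
'd' @ 1: {9}  ✓accept
'a' @ 2: {}  — dead — no transitions
rest 'abb' ignored (set empty)
final: {}; accept 9 not in set

Answer: REJECT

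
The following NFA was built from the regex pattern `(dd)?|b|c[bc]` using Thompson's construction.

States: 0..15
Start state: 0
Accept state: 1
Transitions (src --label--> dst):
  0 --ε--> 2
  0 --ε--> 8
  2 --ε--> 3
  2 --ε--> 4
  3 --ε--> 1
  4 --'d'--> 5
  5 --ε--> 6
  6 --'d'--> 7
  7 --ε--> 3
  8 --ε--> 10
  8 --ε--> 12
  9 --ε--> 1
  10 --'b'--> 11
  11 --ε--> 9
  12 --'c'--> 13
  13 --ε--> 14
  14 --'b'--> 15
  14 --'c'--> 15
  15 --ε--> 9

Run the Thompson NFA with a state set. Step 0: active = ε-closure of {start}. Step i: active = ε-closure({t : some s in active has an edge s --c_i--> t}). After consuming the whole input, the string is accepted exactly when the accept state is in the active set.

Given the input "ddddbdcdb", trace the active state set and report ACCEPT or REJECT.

initial (ε-close {0}): {0,1,2,3,4,8,10,12}
'd' @ 1: {5,6}
'd' @ 2: {1,3,7}  ✓accept
'd' @ 3: {}  — no active states
rest 'dbdcdb' ignored (set empty)
after full input: {}  (accept=1 not in)

Answer: REJECT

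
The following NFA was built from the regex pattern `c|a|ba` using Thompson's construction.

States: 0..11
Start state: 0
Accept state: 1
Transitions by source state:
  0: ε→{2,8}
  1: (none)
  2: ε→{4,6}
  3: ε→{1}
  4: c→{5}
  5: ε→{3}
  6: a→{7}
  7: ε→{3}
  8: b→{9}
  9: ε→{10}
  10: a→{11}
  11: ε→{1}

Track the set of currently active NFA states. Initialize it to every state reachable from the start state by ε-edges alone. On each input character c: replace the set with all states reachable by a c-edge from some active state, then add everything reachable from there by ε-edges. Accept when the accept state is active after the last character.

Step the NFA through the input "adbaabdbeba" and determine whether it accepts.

S₀ = ε-closure({0}) = {0,2,4,6,8}
'a' @ 1: {1,3,7}  (accept∈set)
'd' @ 2: {}  — state set empty
rest 'baabdbeba' ignored (set empty)
end set {} — state 1 not in

Answer: REJECT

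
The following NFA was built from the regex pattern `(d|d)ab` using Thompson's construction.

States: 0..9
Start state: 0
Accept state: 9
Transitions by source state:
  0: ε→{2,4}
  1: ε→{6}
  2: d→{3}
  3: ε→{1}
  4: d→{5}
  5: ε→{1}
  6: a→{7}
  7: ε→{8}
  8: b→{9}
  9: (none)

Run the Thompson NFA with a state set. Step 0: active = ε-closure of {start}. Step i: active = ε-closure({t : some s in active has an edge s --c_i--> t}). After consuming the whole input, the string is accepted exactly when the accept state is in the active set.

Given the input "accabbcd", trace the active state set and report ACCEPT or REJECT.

Answer: REJECT

Derivation:
initial (ε-close {0}): {0,2,4}
'a' @ 1: {}  — no active states
rest 'ccabbcd' ignored (set empty)
end set {} — state 9 not in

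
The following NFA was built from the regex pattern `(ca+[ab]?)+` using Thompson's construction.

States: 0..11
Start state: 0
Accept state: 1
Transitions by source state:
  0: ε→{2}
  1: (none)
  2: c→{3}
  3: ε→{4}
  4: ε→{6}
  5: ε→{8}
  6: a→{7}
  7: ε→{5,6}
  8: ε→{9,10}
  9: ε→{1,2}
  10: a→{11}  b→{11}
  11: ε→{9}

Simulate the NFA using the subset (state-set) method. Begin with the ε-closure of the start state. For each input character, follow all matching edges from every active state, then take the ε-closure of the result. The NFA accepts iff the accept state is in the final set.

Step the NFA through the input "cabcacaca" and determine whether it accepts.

Answer: ACCEPT

Derivation:
initial (ε-close {0}): {0,2}
'c' @ 1: {3,4,6}
'a' @ 2: {1,2,5,6,7,8,9,10}  [accepting]
'b' @ 3: {1,2,9,11}  [accepting]
'c' @ 4: {3,4,6}
'a' @ 5: {1,2,5,6,7,8,9,10}  [accepting]
'c' @ 6: {3,4,6}
'a' @ 7: {1,2,5,6,7,8,9,10}  [accepting]
'c' @ 8: {3,4,6}
'a' @ 9: {1,2,5,6,7,8,9,10}  [accepting]
after full input: {1,2,5,6,7,8,9,10}  (accept=1 in)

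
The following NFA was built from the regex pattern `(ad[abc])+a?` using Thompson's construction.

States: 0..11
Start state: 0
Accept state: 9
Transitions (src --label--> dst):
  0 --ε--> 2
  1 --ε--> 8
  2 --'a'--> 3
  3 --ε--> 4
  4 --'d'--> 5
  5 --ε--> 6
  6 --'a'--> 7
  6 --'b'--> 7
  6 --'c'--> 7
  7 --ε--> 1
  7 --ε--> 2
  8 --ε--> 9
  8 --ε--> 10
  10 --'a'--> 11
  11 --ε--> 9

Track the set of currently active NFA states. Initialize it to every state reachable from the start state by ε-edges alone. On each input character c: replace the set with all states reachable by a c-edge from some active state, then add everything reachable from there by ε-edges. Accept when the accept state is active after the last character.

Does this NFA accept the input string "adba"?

initial (ε-close {0}): {0,2}
'a' @ 1: {3,4}
'd' @ 2: {5,6}
'b' @ 3: {1,2,7,8,9,10}  ✓accept
'a' @ 4: {3,4,9,11}  ✓accept
final: {3,4,9,11}; accept 9 in set

Answer: ACCEPT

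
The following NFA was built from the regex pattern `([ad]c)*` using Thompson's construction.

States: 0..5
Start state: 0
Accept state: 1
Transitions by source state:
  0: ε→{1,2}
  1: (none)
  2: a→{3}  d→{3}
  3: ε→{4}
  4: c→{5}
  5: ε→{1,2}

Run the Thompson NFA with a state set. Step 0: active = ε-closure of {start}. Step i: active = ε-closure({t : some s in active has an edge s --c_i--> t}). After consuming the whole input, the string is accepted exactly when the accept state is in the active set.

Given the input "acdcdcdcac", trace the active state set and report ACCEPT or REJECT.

start: ε-closure({0}) = {0,1,2}
'a' @ 1: {3,4}
'c' @ 2: {1,2,5}  (accept∈set)
'd' @ 3: {3,4}
'c' @ 4: {1,2,5}  (accept∈set)
'd' @ 5: {3,4}
'c' @ 6: {1,2,5}  (accept∈set)
'd' @ 7: {3,4}
'c' @ 8: {1,2,5}  (accept∈set)
'a' @ 9: {3,4}
'c' @ 10: {1,2,5}  (accept∈set)
after full input: {1,2,5}  (accept=1 in)

Answer: ACCEPT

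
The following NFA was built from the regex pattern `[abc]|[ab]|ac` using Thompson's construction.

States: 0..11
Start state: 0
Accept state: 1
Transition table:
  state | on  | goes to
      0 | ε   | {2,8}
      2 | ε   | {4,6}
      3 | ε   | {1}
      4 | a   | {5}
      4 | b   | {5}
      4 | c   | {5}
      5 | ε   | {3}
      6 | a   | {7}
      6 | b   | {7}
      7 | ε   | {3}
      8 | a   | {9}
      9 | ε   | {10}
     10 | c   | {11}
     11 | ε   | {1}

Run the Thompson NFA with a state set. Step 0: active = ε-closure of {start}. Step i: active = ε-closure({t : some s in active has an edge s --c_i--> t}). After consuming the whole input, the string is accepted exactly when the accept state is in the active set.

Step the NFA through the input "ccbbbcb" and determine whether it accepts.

initial (ε-close {0}): {0,2,4,6,8}
'c' @ 1: {1,3,5}  ✓accept
'c' @ 2: {}  — dead — no transitions
rest 'bbbcb' ignored (set empty)
after full input: {}  (accept=1 not in)

Answer: REJECT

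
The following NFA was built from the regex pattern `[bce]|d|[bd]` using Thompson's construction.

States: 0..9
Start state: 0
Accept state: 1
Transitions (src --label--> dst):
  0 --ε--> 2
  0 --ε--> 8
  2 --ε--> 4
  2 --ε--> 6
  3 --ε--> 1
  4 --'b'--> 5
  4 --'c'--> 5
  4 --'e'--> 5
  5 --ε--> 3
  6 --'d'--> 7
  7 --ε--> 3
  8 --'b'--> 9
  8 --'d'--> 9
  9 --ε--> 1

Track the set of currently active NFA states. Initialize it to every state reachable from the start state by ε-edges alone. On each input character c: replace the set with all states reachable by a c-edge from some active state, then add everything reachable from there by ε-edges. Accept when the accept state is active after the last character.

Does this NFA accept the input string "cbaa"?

Answer: REJECT

Trace:
start: ε-closure({0}) = {0,2,4,6,8}
'c' @ 1: {1,3,5}  [accepting]
'b' @ 2: {}  — dead — no transitions
rest 'aa' ignored (set empty)
final: {}; accept 1 not in set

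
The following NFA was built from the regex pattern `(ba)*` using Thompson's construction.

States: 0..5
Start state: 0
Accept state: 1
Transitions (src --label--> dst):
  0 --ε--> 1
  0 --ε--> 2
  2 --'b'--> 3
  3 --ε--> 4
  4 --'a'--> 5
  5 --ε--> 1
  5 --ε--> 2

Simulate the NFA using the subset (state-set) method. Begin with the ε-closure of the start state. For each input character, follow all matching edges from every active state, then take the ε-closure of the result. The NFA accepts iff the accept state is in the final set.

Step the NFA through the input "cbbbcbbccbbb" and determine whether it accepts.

S₀ = ε-closure({0}) = {0,1,2}
'c' @ 1: {}  — dead — no transitions
rest 'bbbcbbccbbb' ignored (set empty)
after full input: {}  (accept=1 not in)

Answer: REJECT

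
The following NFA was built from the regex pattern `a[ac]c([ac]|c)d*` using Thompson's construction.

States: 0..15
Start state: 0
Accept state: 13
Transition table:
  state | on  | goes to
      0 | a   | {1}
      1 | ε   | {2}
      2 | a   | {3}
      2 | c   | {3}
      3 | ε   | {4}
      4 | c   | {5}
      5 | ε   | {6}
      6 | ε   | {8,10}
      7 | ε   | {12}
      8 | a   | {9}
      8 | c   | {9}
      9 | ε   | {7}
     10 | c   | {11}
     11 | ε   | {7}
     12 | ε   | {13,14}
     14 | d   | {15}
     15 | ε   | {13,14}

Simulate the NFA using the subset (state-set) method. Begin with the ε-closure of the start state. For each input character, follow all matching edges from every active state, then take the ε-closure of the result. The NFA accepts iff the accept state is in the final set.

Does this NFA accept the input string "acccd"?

Answer: ACCEPT

Derivation:
start: ε-closure({0}) = {0}
'a' @ 1: {1,2}
'c' @ 2: {3,4}
'c' @ 3: {5,6,8,10}
'c' @ 4: {7,9,11,12,13,14}  ✓accept
'd' @ 5: {13,14,15}  ✓accept
end set {13,14,15} — state 13 in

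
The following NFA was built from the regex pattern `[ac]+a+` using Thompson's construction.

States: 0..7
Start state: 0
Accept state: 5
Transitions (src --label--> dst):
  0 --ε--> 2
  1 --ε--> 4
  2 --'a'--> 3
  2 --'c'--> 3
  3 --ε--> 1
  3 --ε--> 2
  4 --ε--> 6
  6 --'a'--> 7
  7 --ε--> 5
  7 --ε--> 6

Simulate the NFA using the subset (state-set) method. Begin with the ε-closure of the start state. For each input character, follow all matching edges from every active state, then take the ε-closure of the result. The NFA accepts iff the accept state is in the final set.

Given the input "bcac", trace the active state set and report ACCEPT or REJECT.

Answer: REJECT

Trace:
initial (ε-close {0}): {0,2}
'b' @ 1: {}  — no active states
rest 'cac' ignored (set empty)
after full input: {}  (accept=5 not in)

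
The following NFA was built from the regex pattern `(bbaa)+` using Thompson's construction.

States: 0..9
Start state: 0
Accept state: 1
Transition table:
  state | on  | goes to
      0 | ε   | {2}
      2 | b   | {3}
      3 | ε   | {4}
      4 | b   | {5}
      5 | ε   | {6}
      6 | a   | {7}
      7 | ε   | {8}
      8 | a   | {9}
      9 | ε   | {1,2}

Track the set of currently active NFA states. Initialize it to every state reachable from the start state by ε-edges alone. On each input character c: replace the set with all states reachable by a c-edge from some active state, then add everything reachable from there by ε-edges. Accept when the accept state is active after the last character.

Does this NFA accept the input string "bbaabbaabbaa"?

Answer: ACCEPT

Steps:
initial (ε-close {0}): {0,2}
'b' @ 1: {3,4}
'b' @ 2: {5,6}
'a' @ 3: {7,8}
'a' @ 4: {1,2,9}  (accept∈set)
'b' @ 5: {3,4}
'b' @ 6: {5,6}
'a' @ 7: {7,8}
'a' @ 8: {1,2,9}  (accept∈set)
'b' @ 9: {3,4}
'b' @ 10: {5,6}
'a' @ 11: {7,8}
'a' @ 12: {1,2,9}  (accept∈set)
after full input: {1,2,9}  (accept=1 in)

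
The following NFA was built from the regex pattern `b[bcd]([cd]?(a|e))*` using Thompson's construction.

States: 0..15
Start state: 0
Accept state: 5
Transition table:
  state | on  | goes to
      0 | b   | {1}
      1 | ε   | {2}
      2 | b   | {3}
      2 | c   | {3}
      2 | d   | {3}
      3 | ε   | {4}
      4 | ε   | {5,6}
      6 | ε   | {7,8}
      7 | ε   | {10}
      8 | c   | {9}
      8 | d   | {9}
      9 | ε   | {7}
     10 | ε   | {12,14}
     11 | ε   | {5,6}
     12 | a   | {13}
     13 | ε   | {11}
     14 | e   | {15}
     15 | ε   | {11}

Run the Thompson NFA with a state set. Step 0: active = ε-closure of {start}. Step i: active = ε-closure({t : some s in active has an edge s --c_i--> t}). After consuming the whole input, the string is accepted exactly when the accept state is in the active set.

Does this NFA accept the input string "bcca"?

Answer: ACCEPT

Steps:
initial (ε-close {0}): {0}
'b' @ 1: {1,2}
'c' @ 2: {3,4,5,6,7,8,10,12,14}  ✓accept
'c' @ 3: {7,9,10,12,14}
'a' @ 4: {5,6,7,8,10,11,12,13,14}  ✓accept
final: {5,6,7,8,10,11,12,13,14}; accept 5 in set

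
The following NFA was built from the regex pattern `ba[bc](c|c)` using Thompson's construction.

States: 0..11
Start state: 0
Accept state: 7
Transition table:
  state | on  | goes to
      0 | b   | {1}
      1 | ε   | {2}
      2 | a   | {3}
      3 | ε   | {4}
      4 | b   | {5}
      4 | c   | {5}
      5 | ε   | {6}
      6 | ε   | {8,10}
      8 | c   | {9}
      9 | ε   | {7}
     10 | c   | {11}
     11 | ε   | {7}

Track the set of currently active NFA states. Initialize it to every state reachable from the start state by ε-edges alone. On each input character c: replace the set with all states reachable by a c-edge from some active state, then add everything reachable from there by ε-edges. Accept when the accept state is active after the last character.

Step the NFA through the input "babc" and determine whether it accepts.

Answer: ACCEPT

Derivation:
S₀ = ε-closure({0}) = {0}
'b' @ 1: {1,2}
'a' @ 2: {3,4}
'b' @ 3: {5,6,8,10}
'c' @ 4: {7,9,11}  (accept∈set)
final: {7,9,11}; accept 7 in set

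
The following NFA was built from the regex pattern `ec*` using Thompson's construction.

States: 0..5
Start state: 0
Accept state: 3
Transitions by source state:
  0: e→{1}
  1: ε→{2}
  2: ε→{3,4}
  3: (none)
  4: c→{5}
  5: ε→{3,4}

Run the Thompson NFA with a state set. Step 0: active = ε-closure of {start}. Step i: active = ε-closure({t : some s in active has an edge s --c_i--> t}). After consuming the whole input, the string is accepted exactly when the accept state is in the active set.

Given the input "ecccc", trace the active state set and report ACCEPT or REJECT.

Answer: ACCEPT

Derivation:
S₀ = ε-closure({0}) = {0}
'e' @ 1: {1,2,3,4}  ✓accept
'c' @ 2: {3,4,5}  ✓accept
'c' @ 3: {3,4,5}  ✓accept
'c' @ 4: {3,4,5}  ✓accept
'c' @ 5: {3,4,5}  ✓accept
after full input: {3,4,5}  (accept=3 in)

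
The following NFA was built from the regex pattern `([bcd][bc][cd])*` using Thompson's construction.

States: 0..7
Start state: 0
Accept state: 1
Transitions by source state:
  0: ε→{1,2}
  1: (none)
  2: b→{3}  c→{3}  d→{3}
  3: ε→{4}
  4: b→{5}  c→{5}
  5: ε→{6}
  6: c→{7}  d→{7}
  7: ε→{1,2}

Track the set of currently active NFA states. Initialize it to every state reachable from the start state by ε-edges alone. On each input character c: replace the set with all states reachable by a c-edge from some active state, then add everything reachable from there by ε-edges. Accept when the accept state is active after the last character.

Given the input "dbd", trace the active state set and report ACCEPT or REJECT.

start: ε-closure({0}) = {0,1,2}
'd' @ 1: {3,4}
'b' @ 2: {5,6}
'd' @ 3: {1,2,7}  ✓accept
final: {1,2,7}; accept 1 in set

Answer: ACCEPT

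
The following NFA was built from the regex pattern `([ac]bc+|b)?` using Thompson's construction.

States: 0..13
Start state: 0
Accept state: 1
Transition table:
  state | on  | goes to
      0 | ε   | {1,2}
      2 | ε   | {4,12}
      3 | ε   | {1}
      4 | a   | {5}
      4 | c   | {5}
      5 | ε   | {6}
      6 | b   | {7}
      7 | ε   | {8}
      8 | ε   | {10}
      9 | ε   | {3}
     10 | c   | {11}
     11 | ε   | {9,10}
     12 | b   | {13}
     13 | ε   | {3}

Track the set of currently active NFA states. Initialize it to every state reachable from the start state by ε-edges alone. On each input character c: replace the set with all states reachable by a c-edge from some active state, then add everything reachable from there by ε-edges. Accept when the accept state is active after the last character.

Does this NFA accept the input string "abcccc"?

Answer: ACCEPT

Steps:
start: ε-closure({0}) = {0,1,2,4,12}
'a' @ 1: {5,6}
'b' @ 2: {7,8,10}
'c' @ 3: {1,3,9,10,11}  ✓accept
'c' @ 4: {1,3,9,10,11}  ✓accept
'c' @ 5: {1,3,9,10,11}  ✓accept
'c' @ 6: {1,3,9,10,11}  ✓accept
end set {1,3,9,10,11} — state 1 in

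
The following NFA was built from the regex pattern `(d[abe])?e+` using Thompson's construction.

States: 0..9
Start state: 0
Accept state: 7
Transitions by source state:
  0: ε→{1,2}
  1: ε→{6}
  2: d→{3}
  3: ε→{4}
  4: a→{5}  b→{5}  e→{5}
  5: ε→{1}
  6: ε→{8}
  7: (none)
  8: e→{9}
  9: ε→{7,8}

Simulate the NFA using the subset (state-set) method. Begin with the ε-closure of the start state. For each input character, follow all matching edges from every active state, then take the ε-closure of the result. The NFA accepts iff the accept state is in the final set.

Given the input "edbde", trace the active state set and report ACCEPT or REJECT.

initial (ε-close {0}): {0,1,2,6,8}
'e' @ 1: {7,8,9}  (accept∈set)
'd' @ 2: {}  — state set empty
rest 'bde' ignored (set empty)
after full input: {}  (accept=7 not in)

Answer: REJECT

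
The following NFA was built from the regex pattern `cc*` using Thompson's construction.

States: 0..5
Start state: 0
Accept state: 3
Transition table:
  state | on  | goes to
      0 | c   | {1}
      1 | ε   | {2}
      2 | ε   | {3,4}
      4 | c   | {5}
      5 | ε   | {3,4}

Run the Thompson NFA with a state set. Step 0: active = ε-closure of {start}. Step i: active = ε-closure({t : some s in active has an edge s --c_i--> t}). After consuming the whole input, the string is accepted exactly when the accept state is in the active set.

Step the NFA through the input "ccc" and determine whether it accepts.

S₀ = ε-closure({0}) = {0}
'c' @ 1: {1,2,3,4}  (accept∈set)
'c' @ 2: {3,4,5}  (accept∈set)
'c' @ 3: {3,4,5}  (accept∈set)
after full input: {3,4,5}  (accept=3 in)

Answer: ACCEPT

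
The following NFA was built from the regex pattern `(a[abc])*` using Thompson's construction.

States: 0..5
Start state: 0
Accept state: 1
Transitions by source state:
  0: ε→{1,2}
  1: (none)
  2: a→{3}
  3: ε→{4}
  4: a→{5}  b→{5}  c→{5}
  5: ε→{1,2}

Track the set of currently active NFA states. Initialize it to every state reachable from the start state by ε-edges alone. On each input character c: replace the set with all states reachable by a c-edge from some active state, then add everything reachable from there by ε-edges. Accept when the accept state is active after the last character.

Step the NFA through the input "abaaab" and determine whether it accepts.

S₀ = ε-closure({0}) = {0,1,2}
'a' @ 1: {3,4}
'b' @ 2: {1,2,5}  (accept∈set)
'a' @ 3: {3,4}
'a' @ 4: {1,2,5}  (accept∈set)
'a' @ 5: {3,4}
'b' @ 6: {1,2,5}  (accept∈set)
after full input: {1,2,5}  (accept=1 in)

Answer: ACCEPT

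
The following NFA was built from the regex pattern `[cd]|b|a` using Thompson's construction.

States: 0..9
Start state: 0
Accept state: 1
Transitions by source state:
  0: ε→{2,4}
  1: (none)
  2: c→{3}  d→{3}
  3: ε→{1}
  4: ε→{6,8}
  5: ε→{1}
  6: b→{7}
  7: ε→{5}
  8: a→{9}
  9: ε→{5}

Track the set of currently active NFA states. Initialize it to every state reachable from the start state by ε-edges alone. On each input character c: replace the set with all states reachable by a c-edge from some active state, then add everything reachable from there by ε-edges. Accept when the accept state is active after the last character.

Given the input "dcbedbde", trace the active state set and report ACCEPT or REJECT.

initial (ε-close {0}): {0,2,4,6,8}
'd' @ 1: {1,3}  (accept∈set)
'c' @ 2: {}  — no active states
rest 'bedbde' ignored (set empty)
final: {}; accept 1 not in set

Answer: REJECT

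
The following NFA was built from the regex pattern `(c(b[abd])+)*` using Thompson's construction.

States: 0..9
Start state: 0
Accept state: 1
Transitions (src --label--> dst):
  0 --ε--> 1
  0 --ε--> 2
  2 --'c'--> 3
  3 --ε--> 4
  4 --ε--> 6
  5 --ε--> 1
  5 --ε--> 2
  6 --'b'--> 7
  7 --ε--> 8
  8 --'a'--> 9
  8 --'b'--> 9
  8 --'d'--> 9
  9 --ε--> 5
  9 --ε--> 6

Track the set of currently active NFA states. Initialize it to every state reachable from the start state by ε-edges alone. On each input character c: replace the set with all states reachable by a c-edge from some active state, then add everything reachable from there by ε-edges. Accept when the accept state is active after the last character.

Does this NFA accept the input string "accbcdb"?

initial (ε-close {0}): {0,1,2}
'a' @ 1: {}  — dead — no transitions
rest 'ccbcdb' ignored (set empty)
after full input: {}  (accept=1 not in)

Answer: REJECT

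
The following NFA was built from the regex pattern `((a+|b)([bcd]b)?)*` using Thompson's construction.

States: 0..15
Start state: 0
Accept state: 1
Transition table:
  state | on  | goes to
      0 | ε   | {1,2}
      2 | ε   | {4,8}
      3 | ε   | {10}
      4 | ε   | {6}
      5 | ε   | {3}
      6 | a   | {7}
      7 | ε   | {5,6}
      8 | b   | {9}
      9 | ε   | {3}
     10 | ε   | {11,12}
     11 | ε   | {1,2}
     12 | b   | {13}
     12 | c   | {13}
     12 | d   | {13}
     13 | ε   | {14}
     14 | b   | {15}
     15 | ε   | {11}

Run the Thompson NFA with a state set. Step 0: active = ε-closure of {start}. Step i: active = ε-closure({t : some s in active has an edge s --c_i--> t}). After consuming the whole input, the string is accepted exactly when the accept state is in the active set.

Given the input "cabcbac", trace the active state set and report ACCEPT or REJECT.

initial (ε-close {0}): {0,1,2,4,6,8}
'c' @ 1: {}  — dead — no transitions
rest 'abcbac' ignored (set empty)
end set {} — state 1 not in

Answer: REJECT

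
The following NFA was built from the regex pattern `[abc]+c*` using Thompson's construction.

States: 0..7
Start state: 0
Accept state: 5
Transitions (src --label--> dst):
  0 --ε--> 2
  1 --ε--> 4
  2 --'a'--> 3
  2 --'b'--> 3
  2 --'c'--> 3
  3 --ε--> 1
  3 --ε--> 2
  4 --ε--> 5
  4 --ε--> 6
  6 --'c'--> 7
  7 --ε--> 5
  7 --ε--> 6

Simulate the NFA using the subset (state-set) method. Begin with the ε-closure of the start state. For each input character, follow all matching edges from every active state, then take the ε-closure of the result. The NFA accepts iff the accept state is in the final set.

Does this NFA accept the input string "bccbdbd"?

Answer: REJECT

Trace:
start: ε-closure({0}) = {0,2}
'b' @ 1: {1,2,3,4,5,6}  [accepting]
'c' @ 2: {1,2,3,4,5,6,7}  [accepting]
'c' @ 3: {1,2,3,4,5,6,7}  [accepting]
'b' @ 4: {1,2,3,4,5,6}  [accepting]
'd' @ 5: {}  — state set empty
rest 'bd' ignored (set empty)
end set {} — state 5 not in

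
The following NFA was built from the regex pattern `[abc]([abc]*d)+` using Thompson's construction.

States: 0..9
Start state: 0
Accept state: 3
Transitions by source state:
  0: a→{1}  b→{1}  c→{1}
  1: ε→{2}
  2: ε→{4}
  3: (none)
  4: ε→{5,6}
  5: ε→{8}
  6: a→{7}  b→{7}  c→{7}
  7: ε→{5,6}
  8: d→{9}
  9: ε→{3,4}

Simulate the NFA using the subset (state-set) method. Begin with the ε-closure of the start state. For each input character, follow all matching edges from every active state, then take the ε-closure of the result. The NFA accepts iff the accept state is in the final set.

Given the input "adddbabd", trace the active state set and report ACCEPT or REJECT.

S₀ = ε-closure({0}) = {0}
'a' @ 1: {1,2,4,5,6,8}
'd' @ 2: {3,4,5,6,8,9}  [accepting]
'd' @ 3: {3,4,5,6,8,9}  [accepting]
'd' @ 4: {3,4,5,6,8,9}  [accepting]
'b' @ 5: {5,6,7,8}
'a' @ 6: {5,6,7,8}
'b' @ 7: {5,6,7,8}
'd' @ 8: {3,4,5,6,8,9}  [accepting]
end set {3,4,5,6,8,9} — state 3 in

Answer: ACCEPT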